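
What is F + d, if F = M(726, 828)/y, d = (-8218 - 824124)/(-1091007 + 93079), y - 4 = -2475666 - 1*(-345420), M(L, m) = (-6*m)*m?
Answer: 1469517676619/531457034644 ≈ 2.7651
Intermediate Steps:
M(L, m) = -6*m²
y = -2130242 (y = 4 + (-2475666 - 1*(-345420)) = 4 + (-2475666 + 345420) = 4 - 2130246 = -2130242)
d = 416171/498964 (d = -832342/(-997928) = -832342*(-1/997928) = 416171/498964 ≈ 0.83407)
F = 2056752/1065121 (F = -6*828²/(-2130242) = -6*685584*(-1/2130242) = -4113504*(-1/2130242) = 2056752/1065121 ≈ 1.9310)
F + d = 2056752/1065121 + 416171/498964 = 1469517676619/531457034644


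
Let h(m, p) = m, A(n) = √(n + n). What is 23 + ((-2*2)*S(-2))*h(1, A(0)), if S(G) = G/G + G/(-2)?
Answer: 15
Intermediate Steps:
A(n) = √2*√n (A(n) = √(2*n) = √2*√n)
S(G) = 1 - G/2 (S(G) = 1 + G*(-½) = 1 - G/2)
23 + ((-2*2)*S(-2))*h(1, A(0)) = 23 + ((-2*2)*(1 - ½*(-2)))*1 = 23 - 4*(1 + 1)*1 = 23 - 4*2*1 = 23 - 8*1 = 23 - 8 = 15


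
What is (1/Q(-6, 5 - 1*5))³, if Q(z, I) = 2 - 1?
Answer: 1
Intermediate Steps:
Q(z, I) = 1
(1/Q(-6, 5 - 1*5))³ = (1/1)³ = 1³ = 1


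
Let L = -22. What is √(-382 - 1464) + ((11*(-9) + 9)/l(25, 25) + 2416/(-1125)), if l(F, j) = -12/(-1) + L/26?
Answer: -333314/32625 + I*√1846 ≈ -10.217 + 42.965*I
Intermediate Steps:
l(F, j) = 145/13 (l(F, j) = -12/(-1) - 22/26 = -12*(-1) - 22*1/26 = 12 - 11/13 = 145/13)
√(-382 - 1464) + ((11*(-9) + 9)/l(25, 25) + 2416/(-1125)) = √(-382 - 1464) + ((11*(-9) + 9)/(145/13) + 2416/(-1125)) = √(-1846) + ((-99 + 9)*(13/145) + 2416*(-1/1125)) = I*√1846 + (-90*13/145 - 2416/1125) = I*√1846 + (-234/29 - 2416/1125) = I*√1846 - 333314/32625 = -333314/32625 + I*√1846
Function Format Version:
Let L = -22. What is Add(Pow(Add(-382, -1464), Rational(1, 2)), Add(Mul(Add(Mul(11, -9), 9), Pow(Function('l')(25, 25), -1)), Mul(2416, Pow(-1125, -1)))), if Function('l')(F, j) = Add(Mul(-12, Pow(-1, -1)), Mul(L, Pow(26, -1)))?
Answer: Add(Rational(-333314, 32625), Mul(I, Pow(1846, Rational(1, 2)))) ≈ Add(-10.217, Mul(42.965, I))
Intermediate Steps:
Function('l')(F, j) = Rational(145, 13) (Function('l')(F, j) = Add(Mul(-12, Pow(-1, -1)), Mul(-22, Pow(26, -1))) = Add(Mul(-12, -1), Mul(-22, Rational(1, 26))) = Add(12, Rational(-11, 13)) = Rational(145, 13))
Add(Pow(Add(-382, -1464), Rational(1, 2)), Add(Mul(Add(Mul(11, -9), 9), Pow(Function('l')(25, 25), -1)), Mul(2416, Pow(-1125, -1)))) = Add(Pow(Add(-382, -1464), Rational(1, 2)), Add(Mul(Add(Mul(11, -9), 9), Pow(Rational(145, 13), -1)), Mul(2416, Pow(-1125, -1)))) = Add(Pow(-1846, Rational(1, 2)), Add(Mul(Add(-99, 9), Rational(13, 145)), Mul(2416, Rational(-1, 1125)))) = Add(Mul(I, Pow(1846, Rational(1, 2))), Add(Mul(-90, Rational(13, 145)), Rational(-2416, 1125))) = Add(Mul(I, Pow(1846, Rational(1, 2))), Add(Rational(-234, 29), Rational(-2416, 1125))) = Add(Mul(I, Pow(1846, Rational(1, 2))), Rational(-333314, 32625)) = Add(Rational(-333314, 32625), Mul(I, Pow(1846, Rational(1, 2))))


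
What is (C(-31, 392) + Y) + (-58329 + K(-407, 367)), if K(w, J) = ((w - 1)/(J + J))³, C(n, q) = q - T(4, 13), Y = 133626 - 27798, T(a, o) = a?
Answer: 2367087246817/49430863 ≈ 47887.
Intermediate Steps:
Y = 105828
C(n, q) = -4 + q (C(n, q) = q - 1*4 = q - 4 = -4 + q)
K(w, J) = (-1 + w)³/(8*J³) (K(w, J) = ((-1 + w)/((2*J)))³ = ((-1 + w)*(1/(2*J)))³ = ((-1 + w)/(2*J))³ = (-1 + w)³/(8*J³))
(C(-31, 392) + Y) + (-58329 + K(-407, 367)) = ((-4 + 392) + 105828) + (-58329 + (⅛)*(-1 - 407)³/367³) = (388 + 105828) + (-58329 + (⅛)*(1/49430863)*(-408)³) = 106216 + (-58329 + (⅛)*(1/49430863)*(-67917312)) = 106216 + (-58329 - 8489664/49430863) = 106216 - 2883261297591/49430863 = 2367087246817/49430863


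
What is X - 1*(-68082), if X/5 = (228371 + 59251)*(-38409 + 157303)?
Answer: 170982718422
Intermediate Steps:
X = 170982650340 (X = 5*((228371 + 59251)*(-38409 + 157303)) = 5*(287622*118894) = 5*34196530068 = 170982650340)
X - 1*(-68082) = 170982650340 - 1*(-68082) = 170982650340 + 68082 = 170982718422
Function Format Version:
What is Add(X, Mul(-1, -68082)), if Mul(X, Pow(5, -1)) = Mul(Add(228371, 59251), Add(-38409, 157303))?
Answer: 170982718422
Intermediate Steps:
X = 170982650340 (X = Mul(5, Mul(Add(228371, 59251), Add(-38409, 157303))) = Mul(5, Mul(287622, 118894)) = Mul(5, 34196530068) = 170982650340)
Add(X, Mul(-1, -68082)) = Add(170982650340, Mul(-1, -68082)) = Add(170982650340, 68082) = 170982718422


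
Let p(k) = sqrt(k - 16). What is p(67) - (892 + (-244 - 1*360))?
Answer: -288 + sqrt(51) ≈ -280.86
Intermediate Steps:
p(k) = sqrt(-16 + k)
p(67) - (892 + (-244 - 1*360)) = sqrt(-16 + 67) - (892 + (-244 - 1*360)) = sqrt(51) - (892 + (-244 - 360)) = sqrt(51) - (892 - 604) = sqrt(51) - 1*288 = sqrt(51) - 288 = -288 + sqrt(51)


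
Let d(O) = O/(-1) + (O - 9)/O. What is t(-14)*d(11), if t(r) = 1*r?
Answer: 1666/11 ≈ 151.45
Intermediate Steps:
d(O) = -O + (-9 + O)/O (d(O) = O*(-1) + (-9 + O)/O = -O + (-9 + O)/O)
t(r) = r
t(-14)*d(11) = -14*(1 - 1*11 - 9/11) = -14*(1 - 11 - 9*1/11) = -14*(1 - 11 - 9/11) = -14*(-119/11) = 1666/11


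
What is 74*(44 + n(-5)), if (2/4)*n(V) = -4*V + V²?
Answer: 9916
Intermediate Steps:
n(V) = -8*V + 2*V² (n(V) = 2*(-4*V + V²) = 2*(V² - 4*V) = -8*V + 2*V²)
74*(44 + n(-5)) = 74*(44 + 2*(-5)*(-4 - 5)) = 74*(44 + 2*(-5)*(-9)) = 74*(44 + 90) = 74*134 = 9916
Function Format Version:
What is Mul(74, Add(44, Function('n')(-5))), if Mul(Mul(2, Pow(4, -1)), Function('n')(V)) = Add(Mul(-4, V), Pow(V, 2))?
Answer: 9916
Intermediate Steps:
Function('n')(V) = Add(Mul(-8, V), Mul(2, Pow(V, 2))) (Function('n')(V) = Mul(2, Add(Mul(-4, V), Pow(V, 2))) = Mul(2, Add(Pow(V, 2), Mul(-4, V))) = Add(Mul(-8, V), Mul(2, Pow(V, 2))))
Mul(74, Add(44, Function('n')(-5))) = Mul(74, Add(44, Mul(2, -5, Add(-4, -5)))) = Mul(74, Add(44, Mul(2, -5, -9))) = Mul(74, Add(44, 90)) = Mul(74, 134) = 9916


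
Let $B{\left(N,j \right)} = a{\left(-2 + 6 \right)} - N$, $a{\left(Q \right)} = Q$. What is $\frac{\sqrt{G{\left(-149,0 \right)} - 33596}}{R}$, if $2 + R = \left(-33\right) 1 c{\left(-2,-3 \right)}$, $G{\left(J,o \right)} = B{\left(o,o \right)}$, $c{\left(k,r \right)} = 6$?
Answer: $- \frac{i \sqrt{8398}}{100} \approx - 0.91641 i$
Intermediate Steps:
$B{\left(N,j \right)} = 4 - N$ ($B{\left(N,j \right)} = \left(-2 + 6\right) - N = 4 - N$)
$G{\left(J,o \right)} = 4 - o$
$R = -200$ ($R = -2 + \left(-33\right) 1 \cdot 6 = -2 - 198 = -200$)
$\frac{\sqrt{G{\left(-149,0 \right)} - 33596}}{R} = \frac{\sqrt{\left(4 - 0\right) - 33596}}{-200} = \sqrt{\left(4 + 0\right) - 33596} \left(- \frac{1}{200}\right) = \sqrt{4 - 33596} \left(- \frac{1}{200}\right) = \sqrt{-33592} \left(- \frac{1}{200}\right) = 2 i \sqrt{8398} \left(- \frac{1}{200}\right) = - \frac{i \sqrt{8398}}{100}$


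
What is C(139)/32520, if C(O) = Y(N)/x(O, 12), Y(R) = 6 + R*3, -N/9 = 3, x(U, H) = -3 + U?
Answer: -5/294848 ≈ -1.6958e-5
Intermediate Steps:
N = -27 (N = -9*3 = -27)
Y(R) = 6 + 3*R
C(O) = -75/(-3 + O) (C(O) = (6 + 3*(-27))/(-3 + O) = (6 - 81)/(-3 + O) = -75/(-3 + O))
C(139)/32520 = -75/(-3 + 139)/32520 = -75/136*(1/32520) = -75*1/136*(1/32520) = -75/136*1/32520 = -5/294848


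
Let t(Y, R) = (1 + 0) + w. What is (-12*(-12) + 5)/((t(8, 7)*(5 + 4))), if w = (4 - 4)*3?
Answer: 149/9 ≈ 16.556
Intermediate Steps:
w = 0 (w = 0*3 = 0)
t(Y, R) = 1 (t(Y, R) = (1 + 0) + 0 = 1 + 0 = 1)
(-12*(-12) + 5)/((t(8, 7)*(5 + 4))) = (-12*(-12) + 5)/((1*(5 + 4))) = (144 + 5)/((1*9)) = 149/9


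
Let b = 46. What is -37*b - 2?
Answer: -1704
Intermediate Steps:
-37*b - 2 = -37*46 - 2 = -1702 - 2 = -1704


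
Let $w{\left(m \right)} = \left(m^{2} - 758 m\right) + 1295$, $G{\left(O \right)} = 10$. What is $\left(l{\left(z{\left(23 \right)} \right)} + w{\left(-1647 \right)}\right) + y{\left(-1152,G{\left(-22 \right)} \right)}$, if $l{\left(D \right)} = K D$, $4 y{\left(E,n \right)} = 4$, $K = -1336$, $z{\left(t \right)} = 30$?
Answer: $3922251$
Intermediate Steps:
$w{\left(m \right)} = 1295 + m^{2} - 758 m$
$y{\left(E,n \right)} = 1$ ($y{\left(E,n \right)} = \frac{1}{4} \cdot 4 = 1$)
$l{\left(D \right)} = - 1336 D$
$\left(l{\left(z{\left(23 \right)} \right)} + w{\left(-1647 \right)}\right) + y{\left(-1152,G{\left(-22 \right)} \right)} = \left(\left(-1336\right) 30 + \left(1295 + \left(-1647\right)^{2} - -1248426\right)\right) + 1 = \left(-40080 + \left(1295 + 2712609 + 1248426\right)\right) + 1 = \left(-40080 + 3962330\right) + 1 = 3922250 + 1 = 3922251$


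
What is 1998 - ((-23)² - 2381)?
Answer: 3850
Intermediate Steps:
1998 - ((-23)² - 2381) = 1998 - (529 - 2381) = 1998 - 1*(-1852) = 1998 + 1852 = 3850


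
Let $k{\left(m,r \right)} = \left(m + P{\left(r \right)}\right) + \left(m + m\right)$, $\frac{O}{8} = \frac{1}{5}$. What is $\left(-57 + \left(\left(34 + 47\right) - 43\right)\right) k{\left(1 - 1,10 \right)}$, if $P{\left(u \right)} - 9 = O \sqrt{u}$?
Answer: $-171 - \frac{152 \sqrt{10}}{5} \approx -267.13$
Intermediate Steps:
$O = \frac{8}{5} \approx 1.6$
$P{\left(u \right)} = 9 + \frac{8 \sqrt{u}}{5}$
$k{\left(m,r \right)} = 9 + 3 m + \frac{8 \sqrt{r}}{5}$ ($k{\left(m,r \right)} = \left(m + \left(9 + \frac{8 \sqrt{r}}{5}\right)\right) + \left(m + m\right) = \left(9 + m + \frac{8 \sqrt{r}}{5}\right) + 2 m = 9 + 3 m + \frac{8 \sqrt{r}}{5}$)
$\left(-57 + \left(\left(34 + 47\right) - 43\right)\right) k{\left(1 - 1,10 \right)} = \left(-57 + \left(\left(34 + 47\right) - 43\right)\right) \left(9 + 3 \left(1 - 1\right) + \frac{8 \sqrt{10}}{5}\right) = \left(-57 + \left(81 - 43\right)\right) \left(9 + 3 \cdot 0 + \frac{8 \sqrt{10}}{5}\right) = \left(-57 + 38\right) \left(9 + 0 + \frac{8 \sqrt{10}}{5}\right) = - 19 \left(9 + \frac{8 \sqrt{10}}{5}\right) = -171 - \frac{152 \sqrt{10}}{5}$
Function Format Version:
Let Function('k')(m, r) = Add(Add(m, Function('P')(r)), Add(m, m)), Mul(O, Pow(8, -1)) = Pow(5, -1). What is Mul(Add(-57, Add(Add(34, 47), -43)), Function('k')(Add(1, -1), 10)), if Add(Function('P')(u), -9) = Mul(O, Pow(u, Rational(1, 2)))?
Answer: Add(-171, Mul(Rational(-152, 5), Pow(10, Rational(1, 2)))) ≈ -267.13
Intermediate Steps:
O = Rational(8, 5) (O = Mul(8, Pow(5, -1)) = Mul(8, Rational(1, 5)) = Rational(8, 5) ≈ 1.6000)
Function('P')(u) = Add(9, Mul(Rational(8, 5), Pow(u, Rational(1, 2))))
Function('k')(m, r) = Add(9, Mul(3, m), Mul(Rational(8, 5), Pow(r, Rational(1, 2)))) (Function('k')(m, r) = Add(Add(m, Add(9, Mul(Rational(8, 5), Pow(r, Rational(1, 2))))), Add(m, m)) = Add(Add(9, m, Mul(Rational(8, 5), Pow(r, Rational(1, 2)))), Mul(2, m)) = Add(9, Mul(3, m), Mul(Rational(8, 5), Pow(r, Rational(1, 2)))))
Mul(Add(-57, Add(Add(34, 47), -43)), Function('k')(Add(1, -1), 10)) = Mul(Add(-57, Add(Add(34, 47), -43)), Add(9, Mul(3, Add(1, -1)), Mul(Rational(8, 5), Pow(10, Rational(1, 2))))) = Mul(Add(-57, Add(81, -43)), Add(9, Mul(3, 0), Mul(Rational(8, 5), Pow(10, Rational(1, 2))))) = Mul(Add(-57, 38), Add(9, 0, Mul(Rational(8, 5), Pow(10, Rational(1, 2))))) = Mul(-19, Add(9, Mul(Rational(8, 5), Pow(10, Rational(1, 2))))) = Add(-171, Mul(Rational(-152, 5), Pow(10, Rational(1, 2))))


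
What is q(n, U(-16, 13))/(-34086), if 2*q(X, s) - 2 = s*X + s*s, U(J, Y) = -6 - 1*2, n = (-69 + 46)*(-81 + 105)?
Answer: -747/11362 ≈ -0.065745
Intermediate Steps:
n = -552 (n = -23*24 = -552)
U(J, Y) = -8 (U(J, Y) = -6 - 2 = -8)
q(X, s) = 1 + s²/2 + X*s/2 (q(X, s) = 1 + (s*X + s*s)/2 = 1 + (X*s + s²)/2 = 1 + (s² + X*s)/2 = 1 + (s²/2 + X*s/2) = 1 + s²/2 + X*s/2)
q(n, U(-16, 13))/(-34086) = (1 + (½)*(-8)² + (½)*(-552)*(-8))/(-34086) = (1 + (½)*64 + 2208)*(-1/34086) = (1 + 32 + 2208)*(-1/34086) = 2241*(-1/34086) = -747/11362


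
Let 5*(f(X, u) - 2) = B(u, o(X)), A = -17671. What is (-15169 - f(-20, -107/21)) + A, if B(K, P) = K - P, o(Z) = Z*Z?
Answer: -3439903/105 ≈ -32761.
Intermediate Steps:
o(Z) = Z²
f(X, u) = 2 - X²/5 + u/5 (f(X, u) = 2 + (u - X²)/5 = 2 + (-X²/5 + u/5) = 2 - X²/5 + u/5)
(-15169 - f(-20, -107/21)) + A = (-15169 - (2 - ⅕*(-20)² + (-107/21)/5)) - 17671 = (-15169 - (2 - ⅕*400 + (-107*1/21)/5)) - 17671 = (-15169 - (2 - 80 + (⅕)*(-107/21))) - 17671 = (-15169 - (2 - 80 - 107/105)) - 17671 = (-15169 - 1*(-8297/105)) - 17671 = (-15169 + 8297/105) - 17671 = -1584448/105 - 17671 = -3439903/105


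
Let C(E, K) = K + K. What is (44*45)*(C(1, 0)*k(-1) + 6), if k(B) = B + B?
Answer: 11880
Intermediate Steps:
C(E, K) = 2*K
k(B) = 2*B
(44*45)*(C(1, 0)*k(-1) + 6) = (44*45)*((2*0)*(2*(-1)) + 6) = 1980*(0*(-2) + 6) = 1980*(0 + 6) = 1980*6 = 11880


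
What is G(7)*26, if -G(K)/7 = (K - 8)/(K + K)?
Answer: 13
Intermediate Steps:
G(K) = -7*(-8 + K)/(2*K) (G(K) = -7*(K - 8)/(K + K) = -7*(-8 + K)/(2*K))
G(7)*26 = (-7/2 + 28/7)*26 = (-7/2 + 28*(⅐))*26 = (-7/2 + 4)*26 = (½)*26 = 13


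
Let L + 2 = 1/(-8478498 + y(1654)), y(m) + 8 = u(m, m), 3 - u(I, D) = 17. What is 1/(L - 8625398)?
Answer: -8478520/73130626408001 ≈ -1.1594e-7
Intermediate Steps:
u(I, D) = -14 (u(I, D) = 3 - 1*17 = 3 - 17 = -14)
y(m) = -22 (y(m) = -8 - 14 = -22)
L = -16957041/8478520 (L = -2 + 1/(-8478498 - 22) = -2 + 1/(-8478520) = -2 - 1/8478520 = -16957041/8478520 ≈ -2.0000)
1/(L - 8625398) = 1/(-16957041/8478520 - 8625398) = 1/(-73130626408001/8478520) = -8478520/73130626408001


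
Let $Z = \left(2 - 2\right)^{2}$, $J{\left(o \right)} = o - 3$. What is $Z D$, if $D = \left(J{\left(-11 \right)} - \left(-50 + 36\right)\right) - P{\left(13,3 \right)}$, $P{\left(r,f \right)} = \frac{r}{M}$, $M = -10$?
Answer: $0$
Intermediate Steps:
$J{\left(o \right)} = -3 + o$
$P{\left(r,f \right)} = - \frac{r}{10}$ ($P{\left(r,f \right)} = \frac{r}{-10} = r \left(- \frac{1}{10}\right) = - \frac{r}{10}$)
$D = \frac{13}{10}$ ($D = \left(\left(-3 - 11\right) - \left(-50 + 36\right)\right) - \left(- \frac{1}{10}\right) 13 = \left(-14 - -14\right) - - \frac{13}{10} = \left(-14 + 14\right) + \frac{13}{10} = 0 + \frac{13}{10} = \frac{13}{10} \approx 1.3$)
$Z = 0$ ($Z = 0^{2} = 0$)
$Z D = 0 \cdot \frac{13}{10} = 0$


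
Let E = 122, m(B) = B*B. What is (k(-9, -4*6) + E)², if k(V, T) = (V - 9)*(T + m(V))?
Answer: 817216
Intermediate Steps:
m(B) = B²
k(V, T) = (-9 + V)*(T + V²) (k(V, T) = (V - 9)*(T + V²) = (-9 + V)*(T + V²))
(k(-9, -4*6) + E)² = (((-9)³ - (-36)*6 - 9*(-9)² - 4*6*(-9)) + 122)² = ((-729 - 9*(-24) - 9*81 - 24*(-9)) + 122)² = ((-729 + 216 - 729 + 216) + 122)² = (-1026 + 122)² = (-904)² = 817216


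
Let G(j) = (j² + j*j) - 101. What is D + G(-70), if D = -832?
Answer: 8867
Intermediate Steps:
G(j) = -101 + 2*j² (G(j) = (j² + j²) - 101 = 2*j² - 101 = -101 + 2*j²)
D + G(-70) = -832 + (-101 + 2*(-70)²) = -832 + (-101 + 2*4900) = -832 + (-101 + 9800) = -832 + 9699 = 8867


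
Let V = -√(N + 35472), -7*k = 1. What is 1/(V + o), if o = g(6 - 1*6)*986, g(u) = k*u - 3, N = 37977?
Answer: -986/2892105 + √8161/2892105 ≈ -0.00030969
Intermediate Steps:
k = -⅐ (k = -⅐*1 = -⅐ ≈ -0.14286)
g(u) = -3 - u/7 (g(u) = -u/7 - 3 = -3 - u/7)
o = -2958 (o = (-3 - (6 - 1*6)/7)*986 = (-3 - (6 - 6)/7)*986 = (-3 - ⅐*0)*986 = (-3 + 0)*986 = -3*986 = -2958)
V = -3*√8161 (V = -√(37977 + 35472) = -√73449 = -3*√8161 ≈ -271.01)
1/(V + o) = 1/(-3*√8161 - 2958) = 1/(-2958 - 3*√8161)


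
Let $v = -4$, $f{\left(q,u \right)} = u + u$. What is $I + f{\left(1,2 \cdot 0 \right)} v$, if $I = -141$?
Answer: $-141$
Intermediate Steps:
$f{\left(q,u \right)} = 2 u$
$I + f{\left(1,2 \cdot 0 \right)} v = -141 + 2 \cdot 2 \cdot 0 \left(-4\right) = -141 + 2 \cdot 0 \left(-4\right) = -141 + 0 \left(-4\right) = -141 + 0 = -141$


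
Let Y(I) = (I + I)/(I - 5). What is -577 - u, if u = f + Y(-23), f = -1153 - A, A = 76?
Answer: 9105/14 ≈ 650.36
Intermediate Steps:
f = -1229 (f = -1153 - 1*76 = -1153 - 76 = -1229)
Y(I) = 2*I/(-5 + I) (Y(I) = (2*I)/(-5 + I) = 2*I/(-5 + I))
u = -17183/14 (u = -1229 + 2*(-23)/(-5 - 23) = -1229 + 2*(-23)/(-28) = -1229 + 2*(-23)*(-1/28) = -1229 + 23/14 = -17183/14 ≈ -1227.4)
-577 - u = -577 - 1*(-17183/14) = -577 + 17183/14 = 9105/14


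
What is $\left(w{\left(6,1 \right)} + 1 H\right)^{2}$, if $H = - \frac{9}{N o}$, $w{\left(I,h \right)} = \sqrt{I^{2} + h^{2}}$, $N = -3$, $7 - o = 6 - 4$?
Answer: $\frac{934}{25} + \frac{6 \sqrt{37}}{5} \approx 44.659$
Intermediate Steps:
$o = 5$ ($o = 7 - \left(6 - 4\right) = 7 - 2 = 5$)
$H = \frac{3}{5}$ ($H = - \frac{9}{\left(-3\right) 5} = - \frac{9}{-15} = \left(-9\right) \left(- \frac{1}{15}\right) = \frac{3}{5} \approx 0.6$)
$\left(w{\left(6,1 \right)} + 1 H\right)^{2} = \left(\sqrt{6^{2} + 1^{2}} + 1 \cdot \frac{3}{5}\right)^{2} = \left(\sqrt{36 + 1} + \frac{3}{5}\right)^{2} = \left(\sqrt{37} + \frac{3}{5}\right)^{2} = \left(\frac{3}{5} + \sqrt{37}\right)^{2}$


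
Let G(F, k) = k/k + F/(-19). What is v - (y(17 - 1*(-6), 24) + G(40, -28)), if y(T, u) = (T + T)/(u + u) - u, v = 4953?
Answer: 2269579/456 ≈ 4977.1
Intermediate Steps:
G(F, k) = 1 - F/19 (G(F, k) = 1 + F*(-1/19) = 1 - F/19)
y(T, u) = -u + T/u (y(T, u) = (2*T)/((2*u)) - u = (2*T)*(1/(2*u)) - u = T/u - u = -u + T/u)
v - (y(17 - 1*(-6), 24) + G(40, -28)) = 4953 - ((-1*24 + (17 - 1*(-6))/24) + (1 - 1/19*40)) = 4953 - ((-24 + (17 + 6)*(1/24)) + (1 - 40/19)) = 4953 - ((-24 + 23*(1/24)) - 21/19) = 4953 - ((-24 + 23/24) - 21/19) = 4953 - (-553/24 - 21/19) = 4953 - 1*(-11011/456) = 4953 + 11011/456 = 2269579/456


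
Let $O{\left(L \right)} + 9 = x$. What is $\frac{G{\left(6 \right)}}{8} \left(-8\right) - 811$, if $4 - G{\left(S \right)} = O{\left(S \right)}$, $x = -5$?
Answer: $-829$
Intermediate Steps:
$O{\left(L \right)} = -14$ ($O{\left(L \right)} = -9 - 5 = -14$)
$G{\left(S \right)} = 18$ ($G{\left(S \right)} = 4 - -14 = 4 + 14 = 18$)
$\frac{G{\left(6 \right)}}{8} \left(-8\right) - 811 = \frac{1}{8} \cdot 18 \left(-8\right) - 811 = \frac{9}{4} \left(-8\right) - 811 = -18 - 811 = -829$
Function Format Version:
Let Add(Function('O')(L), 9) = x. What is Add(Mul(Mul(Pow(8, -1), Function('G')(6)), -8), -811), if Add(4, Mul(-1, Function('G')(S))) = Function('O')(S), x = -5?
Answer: -829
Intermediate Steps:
Function('O')(L) = -14 (Function('O')(L) = Add(-9, -5) = -14)
Function('G')(S) = 18 (Function('G')(S) = Add(4, Mul(-1, -14)) = Add(4, 14) = 18)
Add(Mul(Mul(Pow(8, -1), Function('G')(6)), -8), -811) = Add(Mul(Mul(Pow(8, -1), 18), -8), -811) = Add(Mul(Mul(Rational(1, 8), 18), -8), -811) = Add(Mul(Rational(9, 4), -8), -811) = Add(-18, -811) = -829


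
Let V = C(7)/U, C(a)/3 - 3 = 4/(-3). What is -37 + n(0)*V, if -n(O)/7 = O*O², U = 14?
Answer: -37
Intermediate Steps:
C(a) = 5 (C(a) = 9 + 3*(4/(-3)) = 9 + 3*(4*(-⅓)) = 9 + 3*(-4/3) = 9 - 4 = 5)
V = 5/14 ≈ 0.35714
n(O) = -7*O³ (n(O) = -7*O*O² = -7*O³)
-37 + n(0)*V = -37 - 7*0³*(5/14) = -37 - 7*0*(5/14) = -37 + 0*(5/14) = -37 + 0 = -37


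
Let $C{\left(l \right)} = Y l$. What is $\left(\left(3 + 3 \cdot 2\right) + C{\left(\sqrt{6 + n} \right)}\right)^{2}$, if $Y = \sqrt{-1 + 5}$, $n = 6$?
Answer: $129 + 72 \sqrt{3} \approx 253.71$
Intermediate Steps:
$Y = 2$ ($Y = \sqrt{4} = 2$)
$C{\left(l \right)} = 2 l$
$\left(\left(3 + 3 \cdot 2\right) + C{\left(\sqrt{6 + n} \right)}\right)^{2} = \left(\left(3 + 3 \cdot 2\right) + 2 \sqrt{6 + 6}\right)^{2} = \left(\left(3 + 6\right) + 2 \sqrt{12}\right)^{2} = \left(9 + 2 \cdot 2 \sqrt{3}\right)^{2} = \left(9 + 4 \sqrt{3}\right)^{2}$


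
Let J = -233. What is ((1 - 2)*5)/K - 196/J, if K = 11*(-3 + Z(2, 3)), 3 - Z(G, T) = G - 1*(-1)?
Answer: 7633/7689 ≈ 0.99272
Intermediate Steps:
Z(G, T) = 2 - G (Z(G, T) = 3 - (G - 1*(-1)) = 3 - (G + 1) = 3 - (1 + G) = 3 + (-1 - G) = 2 - G)
K = -33 (K = 11*(-3 + (2 - 1*2)) = 11*(-3 + (2 - 2)) = 11*(-3 + 0) = 11*(-3) = -33)
((1 - 2)*5)/K - 196/J = ((1 - 2)*5)/(-33) - 196/(-233) = -1*5*(-1/33) - 196*(-1/233) = -5*(-1/33) + 196/233 = 5/33 + 196/233 = 7633/7689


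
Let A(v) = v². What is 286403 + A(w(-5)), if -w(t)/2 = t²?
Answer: 288903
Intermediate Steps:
w(t) = -2*t²
286403 + A(w(-5)) = 286403 + (-2*(-5)²)² = 286403 + (-2*25)² = 286403 + (-50)² = 286403 + 2500 = 288903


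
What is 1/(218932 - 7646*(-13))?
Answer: 1/318330 ≈ 3.1414e-6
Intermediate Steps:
1/(218932 - 7646*(-13)) = 1/(218932 + 99398) = 1/318330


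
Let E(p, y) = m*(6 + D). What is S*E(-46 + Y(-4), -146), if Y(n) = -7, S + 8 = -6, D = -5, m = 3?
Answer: -42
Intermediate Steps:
S = -14 (S = -8 - 6 = -14)
E(p, y) = 3 (E(p, y) = 3*(6 - 5) = 3*1 = 3)
S*E(-46 + Y(-4), -146) = -14*3 = -42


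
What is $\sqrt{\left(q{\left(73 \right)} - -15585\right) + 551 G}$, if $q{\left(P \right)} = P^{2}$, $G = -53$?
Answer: $3 i \sqrt{921} \approx 91.044 i$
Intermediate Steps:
$\sqrt{\left(q{\left(73 \right)} - -15585\right) + 551 G} = \sqrt{\left(73^{2} - -15585\right) + 551 \left(-53\right)} = \sqrt{\left(5329 + 15585\right) - 29203} = \sqrt{20914 - 29203} = \sqrt{-8289} = 3 i \sqrt{921}$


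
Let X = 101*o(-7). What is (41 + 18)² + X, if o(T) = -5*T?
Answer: 7016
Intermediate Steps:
X = 3535 (X = 101*(-5*(-7)) = 101*35 = 3535)
(41 + 18)² + X = (41 + 18)² + 3535 = 59² + 3535 = 3481 + 3535 = 7016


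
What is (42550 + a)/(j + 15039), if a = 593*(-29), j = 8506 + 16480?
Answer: 25353/40025 ≈ 0.63343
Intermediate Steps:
j = 24986
a = -17197
(42550 + a)/(j + 15039) = (42550 - 17197)/(24986 + 15039) = 25353/40025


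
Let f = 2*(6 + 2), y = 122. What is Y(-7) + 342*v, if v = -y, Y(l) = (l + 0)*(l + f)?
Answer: -41787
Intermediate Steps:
f = 16 (f = 2*8 = 16)
Y(l) = l*(16 + l) (Y(l) = (l + 0)*(l + 16) = l*(16 + l))
v = -122 (v = -1*122 = -122)
Y(-7) + 342*v = -7*(16 - 7) + 342*(-122) = -7*9 - 41724 = -63 - 41724 = -41787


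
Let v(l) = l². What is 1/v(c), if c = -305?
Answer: 1/93025 ≈ 1.0750e-5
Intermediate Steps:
1/v(c) = 1/((-305)²) = 1/93025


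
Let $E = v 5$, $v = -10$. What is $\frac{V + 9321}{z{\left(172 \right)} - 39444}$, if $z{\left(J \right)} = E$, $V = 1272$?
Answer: $- \frac{10593}{39494} \approx -0.26822$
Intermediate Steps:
$E = -50$ ($E = \left(-10\right) 5 = -50$)
$z{\left(J \right)} = -50$
$\frac{V + 9321}{z{\left(172 \right)} - 39444} = \frac{1272 + 9321}{-50 - 39444} = \frac{10593}{-39494} = 10593 \left(- \frac{1}{39494}\right) = - \frac{10593}{39494}$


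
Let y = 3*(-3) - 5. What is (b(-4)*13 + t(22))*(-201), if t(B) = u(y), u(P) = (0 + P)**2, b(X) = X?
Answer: -28944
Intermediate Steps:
y = -14 (y = -9 - 5 = -14)
u(P) = P**2
t(B) = 196 (t(B) = (-14)**2 = 196)
(b(-4)*13 + t(22))*(-201) = (-4*13 + 196)*(-201) = (-52 + 196)*(-201) = 144*(-201) = -28944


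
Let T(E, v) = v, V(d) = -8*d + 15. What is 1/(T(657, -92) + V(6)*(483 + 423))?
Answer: -1/29990 ≈ -3.3344e-5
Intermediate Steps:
V(d) = 15 - 8*d
1/(T(657, -92) + V(6)*(483 + 423)) = 1/(-92 + (15 - 8*6)*(483 + 423)) = 1/(-92 + (15 - 48)*906) = 1/(-92 - 33*906) = 1/(-92 - 29898) = 1/(-29990) = -1/29990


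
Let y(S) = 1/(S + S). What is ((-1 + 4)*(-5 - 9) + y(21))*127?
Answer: -223901/42 ≈ -5331.0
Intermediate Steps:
y(S) = 1/(2*S)
((-1 + 4)*(-5 - 9) + y(21))*127 = ((-1 + 4)*(-5 - 9) + (½)/21)*127 = (3*(-14) + (½)*(1/21))*127 = (-42 + 1/42)*127 = -1763/42*127 = -223901/42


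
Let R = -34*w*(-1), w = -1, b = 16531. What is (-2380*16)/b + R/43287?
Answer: -1648931014/715577397 ≈ -2.3043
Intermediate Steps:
R = -34 (R = -34*(-1)*(-1) = 34*(-1) = -34)
(-2380*16)/b + R/43287 = -2380*16/16531 - 34/43287 = -38080*1/16531 - 34*1/43287 = -38080/16531 - 34/43287 = -1648931014/715577397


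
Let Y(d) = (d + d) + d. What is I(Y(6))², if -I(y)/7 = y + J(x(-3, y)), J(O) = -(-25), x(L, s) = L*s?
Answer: 90601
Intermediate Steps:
J(O) = 25 (J(O) = -5*(-5) = 25)
Y(d) = 3*d (Y(d) = 2*d + d = 3*d)
I(y) = -175 - 7*y (I(y) = -7*(y + 25) = -7*(25 + y) = -175 - 7*y)
I(Y(6))² = (-175 - 21*6)² = (-175 - 7*18)² = (-175 - 126)² = (-301)² = 90601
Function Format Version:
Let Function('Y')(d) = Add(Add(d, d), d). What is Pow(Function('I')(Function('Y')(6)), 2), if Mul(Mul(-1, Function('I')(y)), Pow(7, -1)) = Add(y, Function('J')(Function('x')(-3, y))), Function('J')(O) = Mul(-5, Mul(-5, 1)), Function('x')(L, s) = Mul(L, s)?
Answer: 90601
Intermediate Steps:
Function('J')(O) = 25 (Function('J')(O) = Mul(-5, -5) = 25)
Function('Y')(d) = Mul(3, d) (Function('Y')(d) = Add(Mul(2, d), d) = Mul(3, d))
Function('I')(y) = Add(-175, Mul(-7, y)) (Function('I')(y) = Mul(-7, Add(y, 25)) = Mul(-7, Add(25, y)) = Add(-175, Mul(-7, y)))
Pow(Function('I')(Function('Y')(6)), 2) = Pow(Add(-175, Mul(-7, Mul(3, 6))), 2) = Pow(Add(-175, Mul(-7, 18)), 2) = Pow(Add(-175, -126), 2) = Pow(-301, 2) = 90601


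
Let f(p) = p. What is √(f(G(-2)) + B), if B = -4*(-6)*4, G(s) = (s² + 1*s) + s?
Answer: 4*√6 ≈ 9.7980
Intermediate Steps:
G(s) = s² + 2*s (G(s) = (s² + s) + s = (s + s²) + s = s² + 2*s)
B = 96 (B = 24*4 = 96)
√(f(G(-2)) + B) = √(-2*(2 - 2) + 96) = √(-2*0 + 96) = √(0 + 96) = √96 = 4*√6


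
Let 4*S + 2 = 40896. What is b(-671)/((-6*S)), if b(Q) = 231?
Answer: -11/2921 ≈ -0.0037658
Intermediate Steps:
S = 20447/2 (S = -1/2 + (1/4)*40896 = -1/2 + 10224 = 20447/2 ≈ 10224.)
b(-671)/((-6*S)) = 231/((-6*20447/2)) = 231/(-61341) = 231*(-1/61341) = -11/2921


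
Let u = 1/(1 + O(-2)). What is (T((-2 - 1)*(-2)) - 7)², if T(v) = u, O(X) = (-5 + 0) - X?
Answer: 225/4 ≈ 56.250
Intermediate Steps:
O(X) = -5 - X
u = -½ (u = 1/(1 + (-5 - 1*(-2))) = 1/(1 + (-5 + 2)) = 1/(1 - 3) = 1/(-2) = -½ ≈ -0.50000)
T(v) = -½
(T((-2 - 1)*(-2)) - 7)² = (-½ - 7)² = (-15/2)² = 225/4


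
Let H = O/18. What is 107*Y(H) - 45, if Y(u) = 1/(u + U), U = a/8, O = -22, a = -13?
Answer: -16929/205 ≈ -82.580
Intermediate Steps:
U = -13/8 ≈ -1.6250
H = -11/9 (H = -22/18 = -22*1/18 = -11/9 ≈ -1.2222)
Y(u) = 1/(-13/8 + u) (Y(u) = 1/(u - 13/8) = 1/(-13/8 + u))
107*Y(H) - 45 = 107*(8/(-13 + 8*(-11/9))) - 45 = 107*(8/(-13 - 88/9)) - 45 = 107*(8/(-205/9)) - 45 = 107*(8*(-9/205)) - 45 = 107*(-72/205) - 45 = -7704/205 - 45 = -16929/205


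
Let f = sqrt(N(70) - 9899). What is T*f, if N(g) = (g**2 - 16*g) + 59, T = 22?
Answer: 44*I*sqrt(1515) ≈ 1712.6*I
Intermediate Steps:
N(g) = 59 + g**2 - 16*g
f = 2*I*sqrt(1515) (f = sqrt((59 + 70**2 - 16*70) - 9899) = sqrt((59 + 4900 - 1120) - 9899) = sqrt(3839 - 9899) = sqrt(-6060) = 2*I*sqrt(1515) ≈ 77.846*I)
T*f = 22*(2*I*sqrt(1515)) = 44*I*sqrt(1515)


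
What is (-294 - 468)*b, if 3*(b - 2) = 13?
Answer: -4826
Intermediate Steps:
b = 19/3 (b = 2 + (⅓)*13 = 2 + 13/3 = 19/3 ≈ 6.3333)
(-294 - 468)*b = (-294 - 468)*(19/3) = -762*19/3 = -4826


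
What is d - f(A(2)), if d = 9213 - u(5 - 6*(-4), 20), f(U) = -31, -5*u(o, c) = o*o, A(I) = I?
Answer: 47061/5 ≈ 9412.2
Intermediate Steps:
u(o, c) = -o²/5 (u(o, c) = -o*o/5 = -o²/5)
d = 46906/5 (d = 9213 - (-1)*(5 - 6*(-4))²/5 = 9213 - (-1)*(5 + 24)²/5 = 9213 - (-1)*29²/5 = 9213 - (-1)*841/5 = 9213 - 1*(-841/5) = 9213 + 841/5 = 46906/5 ≈ 9381.2)
d - f(A(2)) = 46906/5 - 1*(-31) = 46906/5 + 31 = 47061/5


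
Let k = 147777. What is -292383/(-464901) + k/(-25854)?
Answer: -219148405/43080826 ≈ -5.0869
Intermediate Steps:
-292383/(-464901) + k/(-25854) = -292383/(-464901) + 147777/(-25854) = -292383*(-1/464901) + 147777*(-1/25854) = 97461/154967 - 1589/278 = -219148405/43080826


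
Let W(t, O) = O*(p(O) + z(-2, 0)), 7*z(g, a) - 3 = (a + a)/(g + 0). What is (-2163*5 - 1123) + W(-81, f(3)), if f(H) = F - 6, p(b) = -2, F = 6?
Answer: -11938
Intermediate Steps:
z(g, a) = 3/7 + 2*a/(7*g) (z(g, a) = 3/7 + ((a + a)/(g + 0))/7 = 3/7 + ((2*a)/g)/7 = 3/7 + (2*a/g)/7 = 3/7 + 2*a/(7*g))
f(H) = 0 (f(H) = 6 - 6 = 0)
W(t, O) = -11*O/7 (W(t, O) = O*(-2 + (1/7)*(2*0 + 3*(-2))/(-2)) = O*(-2 + (1/7)*(-1/2)*(0 - 6)) = O*(-2 + (1/7)*(-1/2)*(-6)) = O*(-2 + 3/7) = O*(-11/7) = -11*O/7)
(-2163*5 - 1123) + W(-81, f(3)) = (-2163*5 - 1123) - 11/7*0 = (-10815 - 1123) + 0 = -11938 + 0 = -11938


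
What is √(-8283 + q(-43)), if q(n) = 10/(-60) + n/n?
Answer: I*√298158/6 ≈ 91.006*I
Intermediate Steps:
q(n) = ⅚ (q(n) = 10*(-1/60) + 1 = -⅙ + 1 = ⅚)
√(-8283 + q(-43)) = √(-8283 + ⅚) = √(-49693/6) = I*√298158/6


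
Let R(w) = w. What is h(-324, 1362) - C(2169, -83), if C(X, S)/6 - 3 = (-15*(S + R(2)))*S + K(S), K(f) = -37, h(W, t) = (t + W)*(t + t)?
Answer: 3432786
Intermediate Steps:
h(W, t) = 2*t*(W + t) (h(W, t) = (W + t)*(2*t) = 2*t*(W + t))
C(X, S) = -204 + 6*S*(-30 - 15*S) (C(X, S) = 18 + 6*((-15*(S + 2))*S - 37) = 18 + 6*((-15*(2 + S))*S - 37) = 18 + 6*((-30 - 15*S)*S - 37) = 18 + 6*(S*(-30 - 15*S) - 37) = 18 + 6*(-37 + S*(-30 - 15*S)) = 18 + (-222 + 6*S*(-30 - 15*S)) = -204 + 6*S*(-30 - 15*S))
h(-324, 1362) - C(2169, -83) = 2*1362*(-324 + 1362) - (-204 - 180*(-83) - 90*(-83)²) = 2*1362*1038 - (-204 + 14940 - 90*6889) = 2827512 - (-204 + 14940 - 620010) = 2827512 - 1*(-605274) = 2827512 + 605274 = 3432786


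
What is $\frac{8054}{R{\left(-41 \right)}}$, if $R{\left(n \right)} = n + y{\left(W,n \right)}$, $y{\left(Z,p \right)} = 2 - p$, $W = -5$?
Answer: $4027$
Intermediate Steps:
$R{\left(n \right)} = 2$ ($R{\left(n \right)} = n - \left(-2 + n\right) = 2$)
$\frac{8054}{R{\left(-41 \right)}} = \frac{8054}{2} = 8054 \cdot \frac{1}{2} = 4027$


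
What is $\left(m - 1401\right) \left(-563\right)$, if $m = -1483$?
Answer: $1623692$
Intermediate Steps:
$\left(m - 1401\right) \left(-563\right) = \left(-1483 - 1401\right) \left(-563\right) = \left(-2884\right) \left(-563\right) = 1623692$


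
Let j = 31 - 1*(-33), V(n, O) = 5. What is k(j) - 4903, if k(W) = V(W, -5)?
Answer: -4898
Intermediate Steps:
j = 64 (j = 31 + 33 = 64)
k(W) = 5
k(j) - 4903 = 5 - 4903 = -4898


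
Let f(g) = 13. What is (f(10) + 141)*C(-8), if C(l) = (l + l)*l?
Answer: 19712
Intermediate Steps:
C(l) = 2*l² (C(l) = (2*l)*l = 2*l²)
(f(10) + 141)*C(-8) = (13 + 141)*(2*(-8)²) = 154*(2*64) = 154*128 = 19712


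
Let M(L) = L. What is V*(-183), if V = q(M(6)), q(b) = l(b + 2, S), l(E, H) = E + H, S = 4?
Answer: -2196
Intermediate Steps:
q(b) = 6 + b (q(b) = (b + 2) + 4 = (2 + b) + 4 = 6 + b)
V = 12 (V = 6 + 6 = 12)
V*(-183) = 12*(-183) = -2196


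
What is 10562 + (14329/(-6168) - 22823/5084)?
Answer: 82747689511/7839528 ≈ 10555.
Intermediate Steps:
10562 + (14329/(-6168) - 22823/5084) = 10562 + (14329*(-1/6168) - 22823*1/5084) = 10562 + (-14329/6168 - 22823/5084) = 10562 - 53405225/7839528 = 82747689511/7839528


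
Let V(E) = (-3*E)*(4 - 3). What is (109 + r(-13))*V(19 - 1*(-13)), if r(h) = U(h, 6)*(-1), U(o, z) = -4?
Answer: -10848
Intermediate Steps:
V(E) = -3*E (V(E) = -3*E*1 = -3*E)
r(h) = 4 (r(h) = -4*(-1) = 4)
(109 + r(-13))*V(19 - 1*(-13)) = (109 + 4)*(-3*(19 - 1*(-13))) = 113*(-3*(19 + 13)) = 113*(-3*32) = 113*(-96) = -10848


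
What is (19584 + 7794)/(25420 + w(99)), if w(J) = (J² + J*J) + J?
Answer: 27378/45121 ≈ 0.60677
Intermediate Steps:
w(J) = J + 2*J² (w(J) = (J² + J²) + J = 2*J² + J = J + 2*J²)
(19584 + 7794)/(25420 + w(99)) = (19584 + 7794)/(25420 + 99*(1 + 2*99)) = 27378/(25420 + 99*(1 + 198)) = 27378/(25420 + 99*199) = 27378/(25420 + 19701) = 27378/45121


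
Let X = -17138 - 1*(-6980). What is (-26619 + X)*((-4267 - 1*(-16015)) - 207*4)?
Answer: -401604840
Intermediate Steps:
X = -10158 (X = -17138 + 6980 = -10158)
(-26619 + X)*((-4267 - 1*(-16015)) - 207*4) = (-26619 - 10158)*((-4267 - 1*(-16015)) - 207*4) = -36777*((-4267 + 16015) - 828) = -36777*(11748 - 828) = -36777*10920 = -401604840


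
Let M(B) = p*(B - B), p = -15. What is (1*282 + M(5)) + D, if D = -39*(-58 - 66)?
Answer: 5118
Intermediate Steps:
D = 4836 (D = -39*(-124) = 4836)
M(B) = 0 (M(B) = -15*(B - B) = -15*0 = 0)
(1*282 + M(5)) + D = (1*282 + 0) + 4836 = (282 + 0) + 4836 = 282 + 4836 = 5118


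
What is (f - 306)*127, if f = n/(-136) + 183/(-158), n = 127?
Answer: -420387907/10744 ≈ -39128.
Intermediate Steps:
f = -22477/10744 (f = 127/(-136) + 183/(-158) = 127*(-1/136) + 183*(-1/158) = -127/136 - 183/158 = -22477/10744 ≈ -2.0921)
(f - 306)*127 = (-22477/10744 - 306)*127 = -3310141/10744*127 = -420387907/10744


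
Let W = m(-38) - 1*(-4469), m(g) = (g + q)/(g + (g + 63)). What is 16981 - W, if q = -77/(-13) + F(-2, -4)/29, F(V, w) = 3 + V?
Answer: 61309232/4901 ≈ 12510.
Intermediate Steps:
q = 2246/377 (q = -77/(-13) + (3 - 2)/29 = -77*(-1/13) + 1*(1/29) = 77/13 + 1/29 = 2246/377 ≈ 5.9576)
m(g) = (2246/377 + g)/(63 + 2*g) (m(g) = (g + 2246/377)/(g + (g + 63)) = (2246/377 + g)/(g + (63 + g)) = (2246/377 + g)/(63 + 2*g))
W = 21914649/4901 (W = (2246 + 377*(-38))/(377*(63 + 2*(-38))) - 1*(-4469) = (2246 - 14326)/(377*(63 - 76)) + 4469 = (1/377)*(-12080)/(-13) + 4469 = (1/377)*(-1/13)*(-12080) + 4469 = 12080/4901 + 4469 = 21914649/4901 ≈ 4471.5)
16981 - W = 16981 - 1*21914649/4901 = 16981 - 21914649/4901 = 61309232/4901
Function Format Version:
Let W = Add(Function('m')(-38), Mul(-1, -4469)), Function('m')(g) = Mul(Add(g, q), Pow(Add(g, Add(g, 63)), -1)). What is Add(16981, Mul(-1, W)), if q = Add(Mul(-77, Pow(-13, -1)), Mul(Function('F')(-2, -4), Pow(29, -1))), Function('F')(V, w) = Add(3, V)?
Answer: Rational(61309232, 4901) ≈ 12510.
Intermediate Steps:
q = Rational(2246, 377) (q = Add(Mul(-77, Pow(-13, -1)), Mul(Add(3, -2), Pow(29, -1))) = Add(Mul(-77, Rational(-1, 13)), Mul(1, Rational(1, 29))) = Add(Rational(77, 13), Rational(1, 29)) = Rational(2246, 377) ≈ 5.9576)
Function('m')(g) = Mul(Pow(Add(63, Mul(2, g)), -1), Add(Rational(2246, 377), g)) (Function('m')(g) = Mul(Add(g, Rational(2246, 377)), Pow(Add(g, Add(g, 63)), -1)) = Mul(Add(Rational(2246, 377), g), Pow(Add(g, Add(63, g)), -1)) = Mul(Add(Rational(2246, 377), g), Pow(Add(63, Mul(2, g)), -1)) = Mul(Pow(Add(63, Mul(2, g)), -1), Add(Rational(2246, 377), g)))
W = Rational(21914649, 4901) (W = Add(Mul(Rational(1, 377), Pow(Add(63, Mul(2, -38)), -1), Add(2246, Mul(377, -38))), Mul(-1, -4469)) = Add(Mul(Rational(1, 377), Pow(Add(63, -76), -1), Add(2246, -14326)), 4469) = Add(Mul(Rational(1, 377), Pow(-13, -1), -12080), 4469) = Add(Mul(Rational(1, 377), Rational(-1, 13), -12080), 4469) = Add(Rational(12080, 4901), 4469) = Rational(21914649, 4901) ≈ 4471.5)
Add(16981, Mul(-1, W)) = Add(16981, Mul(-1, Rational(21914649, 4901))) = Add(16981, Rational(-21914649, 4901)) = Rational(61309232, 4901)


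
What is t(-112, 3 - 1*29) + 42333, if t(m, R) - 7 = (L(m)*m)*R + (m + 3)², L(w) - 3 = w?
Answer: -263187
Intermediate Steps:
L(w) = 3 + w
t(m, R) = 7 + (3 + m)² + R*m*(3 + m) (t(m, R) = 7 + (((3 + m)*m)*R + (m + 3)²) = 7 + ((m*(3 + m))*R + (3 + m)²) = 7 + (R*m*(3 + m) + (3 + m)²) = 7 + ((3 + m)² + R*m*(3 + m)) = 7 + (3 + m)² + R*m*(3 + m))
t(-112, 3 - 1*29) + 42333 = (7 + (3 - 112)² + (3 - 1*29)*(-112)*(3 - 112)) + 42333 = (7 + (-109)² + (3 - 29)*(-112)*(-109)) + 42333 = (7 + 11881 - 26*(-112)*(-109)) + 42333 = (7 + 11881 - 317408) + 42333 = -305520 + 42333 = -263187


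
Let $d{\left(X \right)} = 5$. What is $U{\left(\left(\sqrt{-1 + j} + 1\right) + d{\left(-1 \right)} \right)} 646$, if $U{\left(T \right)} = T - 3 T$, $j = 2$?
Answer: $-9044$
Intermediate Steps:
$U{\left(T \right)} = - 2 T$
$U{\left(\left(\sqrt{-1 + j} + 1\right) + d{\left(-1 \right)} \right)} 646 = - 2 \left(\left(\sqrt{-1 + 2} + 1\right) + 5\right) 646 = - 2 \left(\left(\sqrt{1} + 1\right) + 5\right) 646 = - 2 \left(\left(1 + 1\right) + 5\right) 646 = - 2 \left(2 + 5\right) 646 = \left(-2\right) 7 \cdot 646 = \left(-14\right) 646 = -9044$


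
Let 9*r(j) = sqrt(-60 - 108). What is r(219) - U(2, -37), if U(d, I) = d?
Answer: -2 + 2*I*sqrt(42)/9 ≈ -2.0 + 1.4402*I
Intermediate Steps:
r(j) = 2*I*sqrt(42)/9 (r(j) = sqrt(-60 - 108)/9 = sqrt(-168)/9 = (2*I*sqrt(42))/9 = 2*I*sqrt(42)/9)
r(219) - U(2, -37) = 2*I*sqrt(42)/9 - 1*2 = 2*I*sqrt(42)/9 - 2 = -2 + 2*I*sqrt(42)/9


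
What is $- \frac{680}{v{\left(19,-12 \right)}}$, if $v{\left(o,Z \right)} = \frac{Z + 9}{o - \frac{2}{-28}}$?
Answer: $\frac{30260}{7} \approx 4322.9$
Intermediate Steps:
$v{\left(o,Z \right)} = \frac{9 + Z}{\frac{1}{14} + o}$ ($v{\left(o,Z \right)} = \frac{9 + Z}{o - - \frac{1}{14}} = \frac{9 + Z}{o + \frac{1}{14}} = \frac{9 + Z}{\frac{1}{14} + o}$)
$- \frac{680}{v{\left(19,-12 \right)}} = - \frac{680}{14 \frac{1}{1 + 14 \cdot 19} \left(9 - 12\right)} = - \frac{680}{14 \frac{1}{1 + 266} \left(-3\right)} = - \frac{680}{14 \cdot \frac{1}{267} \left(-3\right)} = - \frac{680}{- \frac{14}{89}} = \left(-680\right) \left(- \frac{89}{14}\right) = \frac{30260}{7}$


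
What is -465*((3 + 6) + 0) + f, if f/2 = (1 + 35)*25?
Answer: -2385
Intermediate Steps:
f = 1800 (f = 2*((1 + 35)*25) = 2*(36*25) = 2*900 = 1800)
-465*((3 + 6) + 0) + f = -465*((3 + 6) + 0) + 1800 = -465*(9 + 0) + 1800 = -465*9 + 1800 = -4185 + 1800 = -2385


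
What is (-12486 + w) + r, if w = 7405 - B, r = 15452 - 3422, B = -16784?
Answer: 23733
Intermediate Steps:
r = 12030
w = 24189 (w = 7405 - 1*(-16784) = 7405 + 16784 = 24189)
(-12486 + w) + r = (-12486 + 24189) + 12030 = 11703 + 12030 = 23733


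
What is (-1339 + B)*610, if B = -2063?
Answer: -2075220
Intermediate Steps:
(-1339 + B)*610 = (-1339 - 2063)*610 = -3402*610 = -2075220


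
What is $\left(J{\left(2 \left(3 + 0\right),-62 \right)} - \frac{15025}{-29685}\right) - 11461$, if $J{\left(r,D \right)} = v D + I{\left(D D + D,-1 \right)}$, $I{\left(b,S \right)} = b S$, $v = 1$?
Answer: $- \frac{90862780}{5937} \approx -15305.0$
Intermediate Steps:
$I{\left(b,S \right)} = S b$
$J{\left(r,D \right)} = - D^{2}$ ($J{\left(r,D \right)} = 1 D - \left(D D + D\right) = D - \left(D^{2} + D\right) = D - \left(D + D^{2}\right) = - D^{2}$)
$\left(J{\left(2 \left(3 + 0\right),-62 \right)} - \frac{15025}{-29685}\right) - 11461 = \left(- \left(-62\right)^{2} - \frac{15025}{-29685}\right) - 11461 = \left(\left(-1\right) 3844 - - \frac{3005}{5937}\right) - 11461 = \left(-3844 + \frac{3005}{5937}\right) - 11461 = - \frac{22818823}{5937} - 11461 = - \frac{90862780}{5937}$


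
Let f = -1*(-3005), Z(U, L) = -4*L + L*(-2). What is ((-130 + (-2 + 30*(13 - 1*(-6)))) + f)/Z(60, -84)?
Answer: 3443/504 ≈ 6.8314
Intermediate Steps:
Z(U, L) = -6*L (Z(U, L) = -4*L - 2*L = -6*L)
f = 3005
((-130 + (-2 + 30*(13 - 1*(-6)))) + f)/Z(60, -84) = ((-130 + (-2 + 30*(13 - 1*(-6)))) + 3005)/((-6*(-84))) = ((-130 + (-2 + 30*(13 + 6))) + 3005)/504 = ((-130 + (-2 + 30*19)) + 3005)*(1/504) = ((-130 + (-2 + 570)) + 3005)*(1/504) = ((-130 + 568) + 3005)*(1/504) = (438 + 3005)*(1/504) = 3443*(1/504) = 3443/504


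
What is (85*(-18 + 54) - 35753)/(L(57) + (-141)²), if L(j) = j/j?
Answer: -32693/19882 ≈ -1.6444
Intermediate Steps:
L(j) = 1
(85*(-18 + 54) - 35753)/(L(57) + (-141)²) = (85*(-18 + 54) - 35753)/(1 + (-141)²) = (85*36 - 35753)/(1 + 19881) = (3060 - 35753)/19882 = -32693*1/19882 = -32693/19882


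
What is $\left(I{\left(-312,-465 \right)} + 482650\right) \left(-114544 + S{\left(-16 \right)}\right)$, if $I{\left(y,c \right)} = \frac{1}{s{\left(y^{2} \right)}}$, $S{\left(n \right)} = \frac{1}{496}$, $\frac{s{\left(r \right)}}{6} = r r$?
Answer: $- \frac{173226145328972434805447}{3133349167104} \approx -5.5285 \cdot 10^{10}$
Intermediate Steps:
$s{\left(r \right)} = 6 r^{2}$ ($s{\left(r \right)} = 6 r r = 6 r^{2}$)
$S{\left(n \right)} = \frac{1}{496}$
$I{\left(y,c \right)} = \frac{1}{6 y^{4}}$ ($I{\left(y,c \right)} = \frac{1}{6 \left(y^{2}\right)^{2}} = \frac{1}{6 y^{4}}$)
$\left(I{\left(-312,-465 \right)} + 482650\right) \left(-114544 + S{\left(-16 \right)}\right) = \left(\frac{1}{6 \cdot 9475854336} + 482650\right) \left(-114544 + \frac{1}{496}\right) = \left(\frac{1}{6} \cdot \frac{1}{9475854336} + 482650\right) \left(- \frac{56813823}{496}\right) = \left(\frac{1}{56855126016} + 482650\right) \left(- \frac{56813823}{496}\right) = \frac{27441126571622401}{56855126016} \left(- \frac{56813823}{496}\right) = - \frac{173226145328972434805447}{3133349167104}$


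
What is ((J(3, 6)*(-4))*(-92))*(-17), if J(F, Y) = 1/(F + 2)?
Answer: -6256/5 ≈ -1251.2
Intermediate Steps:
J(F, Y) = 1/(2 + F)
((J(3, 6)*(-4))*(-92))*(-17) = ((-4/(2 + 3))*(-92))*(-17) = ((-4/5)*(-92))*(-17) = (((1/5)*(-4))*(-92))*(-17) = -4/5*(-92)*(-17) = (368/5)*(-17) = -6256/5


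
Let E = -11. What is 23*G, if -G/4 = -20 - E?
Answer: 828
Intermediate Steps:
G = 36 (G = -4*(-20 - 1*(-11)) = -4*(-20 + 11) = -4*(-9) = 36)
23*G = 23*36 = 828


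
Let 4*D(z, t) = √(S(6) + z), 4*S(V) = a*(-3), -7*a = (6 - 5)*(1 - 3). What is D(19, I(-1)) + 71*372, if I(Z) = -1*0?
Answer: 26412 + √3682/56 ≈ 26413.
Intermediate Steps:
I(Z) = 0
a = 2/7 (a = -(6 - 5)*(1 - 3)/7 = -(-2)/7 = -⅐*(-2) = 2/7 ≈ 0.28571)
S(V) = -3/14 (S(V) = ((2/7)*(-3))/4 = (¼)*(-6/7) = -3/14)
D(z, t) = √(-3/14 + z)/4
D(19, I(-1)) + 71*372 = √(-42 + 196*19)/56 + 71*372 = √(-42 + 3724)/56 + 26412 = √3682/56 + 26412 = 26412 + √3682/56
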